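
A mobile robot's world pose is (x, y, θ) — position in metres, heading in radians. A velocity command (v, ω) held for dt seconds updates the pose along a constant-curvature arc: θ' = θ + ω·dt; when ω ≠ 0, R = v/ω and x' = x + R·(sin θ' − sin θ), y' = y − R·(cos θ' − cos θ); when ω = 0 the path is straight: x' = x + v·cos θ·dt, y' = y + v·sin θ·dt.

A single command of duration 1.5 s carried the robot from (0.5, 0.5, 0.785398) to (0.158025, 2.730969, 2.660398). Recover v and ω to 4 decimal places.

v = 1.7500, ω = 1.2500

Δθ = 2.660398 − 0.785398 = 1.875000
ω = Δθ/dt = 1.875000/1.5 = 1.2500
R = −Δy/(cos θ' − cos θ) = 1.4000
v = R·ω = 1.4000·1.2500 = 1.7500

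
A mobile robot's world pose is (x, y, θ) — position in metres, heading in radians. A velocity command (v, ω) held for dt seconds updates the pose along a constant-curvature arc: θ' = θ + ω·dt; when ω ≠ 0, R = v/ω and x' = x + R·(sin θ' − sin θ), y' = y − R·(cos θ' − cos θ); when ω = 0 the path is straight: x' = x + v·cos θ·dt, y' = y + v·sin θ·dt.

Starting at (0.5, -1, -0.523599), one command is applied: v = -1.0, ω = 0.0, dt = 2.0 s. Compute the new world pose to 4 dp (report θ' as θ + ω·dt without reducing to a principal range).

θ' = -0.5236 + 0.0·2.0 = -0.5236
ω = 0 → straight: x' = 0.5 + -1.0·cos(-0.5236)·2.0 = -1.2321
y' = -1 + -1.0·sin(-0.5236)·2.0 = 0.0000

(-1.2321, 0.0000, -0.5236)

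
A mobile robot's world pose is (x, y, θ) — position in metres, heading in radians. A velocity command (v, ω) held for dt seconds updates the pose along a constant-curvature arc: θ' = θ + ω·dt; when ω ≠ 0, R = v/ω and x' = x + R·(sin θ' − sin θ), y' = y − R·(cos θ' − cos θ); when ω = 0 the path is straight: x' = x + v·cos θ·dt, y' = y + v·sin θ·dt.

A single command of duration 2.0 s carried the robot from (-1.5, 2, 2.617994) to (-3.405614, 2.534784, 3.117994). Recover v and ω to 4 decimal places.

v = 1.0000, ω = 0.2500

Δθ = 3.117994 − 2.617994 = 0.500000
ω = Δθ/dt = 0.500000/2.0 = 0.2500
R = Δx/(sin θ' − sin θ) = 4.0000
v = R·ω = 4.0000·0.2500 = 1.0000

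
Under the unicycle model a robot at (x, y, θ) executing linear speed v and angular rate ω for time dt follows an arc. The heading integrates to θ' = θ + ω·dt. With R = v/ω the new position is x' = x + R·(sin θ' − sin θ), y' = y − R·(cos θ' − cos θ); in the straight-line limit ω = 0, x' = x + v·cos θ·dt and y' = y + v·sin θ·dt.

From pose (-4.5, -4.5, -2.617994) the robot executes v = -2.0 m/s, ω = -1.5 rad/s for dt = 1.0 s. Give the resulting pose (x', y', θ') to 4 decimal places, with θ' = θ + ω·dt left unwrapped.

(-2.7287, -4.9080, -4.1180)

θ' = -2.6180 + -1.5·1.0 = -4.1180
R = v/ω = -2.0/-1.5 = 1.3333
x' = -4.5 + 1.3333·(sin -4.1180 − sin -2.6180) = -2.7287
y' = -4.5 − 1.3333·(cos -4.1180 − cos -2.6180) = -4.9080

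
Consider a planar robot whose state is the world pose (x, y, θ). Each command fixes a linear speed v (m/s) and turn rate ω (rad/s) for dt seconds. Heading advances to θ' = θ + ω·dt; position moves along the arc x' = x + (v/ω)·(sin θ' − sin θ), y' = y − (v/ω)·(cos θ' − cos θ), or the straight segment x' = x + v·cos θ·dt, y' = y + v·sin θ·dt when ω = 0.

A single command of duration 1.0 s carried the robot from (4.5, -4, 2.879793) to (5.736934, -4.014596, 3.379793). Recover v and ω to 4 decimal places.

v = -1.2500, ω = 0.5000

Δθ = 3.379793 − 2.879793 = 0.500000
ω = Δθ/dt = 0.500000/1.0 = 0.5000
R = Δx/(sin θ' − sin θ) = -2.5000
v = R·ω = -2.5000·0.5000 = -1.2500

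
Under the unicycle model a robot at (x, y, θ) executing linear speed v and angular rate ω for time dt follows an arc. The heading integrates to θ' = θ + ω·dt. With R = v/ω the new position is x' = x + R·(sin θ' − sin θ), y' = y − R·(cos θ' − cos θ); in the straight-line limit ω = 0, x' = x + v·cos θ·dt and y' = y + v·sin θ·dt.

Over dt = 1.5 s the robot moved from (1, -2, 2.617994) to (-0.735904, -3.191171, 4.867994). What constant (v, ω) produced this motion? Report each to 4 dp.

Δθ = 4.867994 − 2.617994 = 2.250000
ω = Δθ/dt = 2.250000/1.5 = 1.5000
R = Δx/(sin θ' − sin θ) = 1.1667
v = R·ω = 1.1667·1.5000 = 1.7500

v = 1.7500, ω = 1.5000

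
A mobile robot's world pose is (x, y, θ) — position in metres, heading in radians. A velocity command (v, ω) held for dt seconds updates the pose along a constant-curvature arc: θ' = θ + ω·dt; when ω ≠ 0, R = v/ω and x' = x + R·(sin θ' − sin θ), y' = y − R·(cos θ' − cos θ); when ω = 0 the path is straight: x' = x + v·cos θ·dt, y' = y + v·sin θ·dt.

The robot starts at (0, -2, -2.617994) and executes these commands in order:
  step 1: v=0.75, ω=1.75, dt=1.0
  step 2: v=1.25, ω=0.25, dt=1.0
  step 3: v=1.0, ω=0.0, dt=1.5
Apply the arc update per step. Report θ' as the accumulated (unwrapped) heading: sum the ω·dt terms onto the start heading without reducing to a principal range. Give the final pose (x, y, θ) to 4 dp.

step 1: θ'=-0.8680 (R=0.4286) → pose (-0.1127, -2.6482, -0.8680)
step 2: θ'=-0.6180 (R=5.0000) → pose (0.8054, -3.4916, -0.6180)
step 3: θ'=-0.6180 (straight) → pose (2.0280, -4.3607, -0.6180)

(2.0280, -4.3607, -0.6180)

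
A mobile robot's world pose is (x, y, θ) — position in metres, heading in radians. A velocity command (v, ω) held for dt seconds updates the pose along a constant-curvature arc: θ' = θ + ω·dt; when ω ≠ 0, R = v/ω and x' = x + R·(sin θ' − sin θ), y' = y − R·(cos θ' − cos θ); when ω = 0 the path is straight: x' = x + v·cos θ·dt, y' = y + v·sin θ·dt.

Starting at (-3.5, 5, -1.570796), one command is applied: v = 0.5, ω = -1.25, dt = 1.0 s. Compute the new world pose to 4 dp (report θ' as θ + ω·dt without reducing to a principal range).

(-3.7739, 4.6204, -2.8208)

θ' = -1.5708 + -1.25·1.0 = -2.8208
R = v/ω = 0.5/-1.25 = -0.4000
x' = -3.5 + -0.4000·(sin -2.8208 − sin -1.5708) = -3.7739
y' = 5 − -0.4000·(cos -2.8208 − cos -1.5708) = 4.6204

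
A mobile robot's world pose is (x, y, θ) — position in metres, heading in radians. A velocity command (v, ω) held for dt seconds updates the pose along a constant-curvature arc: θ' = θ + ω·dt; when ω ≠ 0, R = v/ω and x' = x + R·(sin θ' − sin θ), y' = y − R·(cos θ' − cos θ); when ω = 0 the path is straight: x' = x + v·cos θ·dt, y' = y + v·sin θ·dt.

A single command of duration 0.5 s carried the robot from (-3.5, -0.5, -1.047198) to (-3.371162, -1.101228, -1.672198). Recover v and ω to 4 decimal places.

Δθ = -1.672198 − -1.047198 = -0.625000
ω = Δθ/dt = -0.625000/0.5 = -1.2500
R = −Δy/(cos θ' − cos θ) = -1.0000
v = R·ω = -1.0000·-1.2500 = 1.2500

v = 1.2500, ω = -1.2500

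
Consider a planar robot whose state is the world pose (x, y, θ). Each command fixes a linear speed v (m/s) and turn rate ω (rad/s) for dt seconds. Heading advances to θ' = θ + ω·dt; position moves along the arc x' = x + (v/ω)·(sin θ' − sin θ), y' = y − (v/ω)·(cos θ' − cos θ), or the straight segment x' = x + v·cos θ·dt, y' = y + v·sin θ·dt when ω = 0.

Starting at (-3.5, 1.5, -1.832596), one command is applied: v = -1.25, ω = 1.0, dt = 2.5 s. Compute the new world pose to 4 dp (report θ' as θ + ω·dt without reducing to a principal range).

(-5.4811, 2.8053, 0.6674)

θ' = -1.8326 + 1.0·2.5 = 0.6674
R = v/ω = -1.25/1.0 = -1.2500
x' = -3.5 + -1.2500·(sin 0.6674 − sin -1.8326) = -5.4811
y' = 1.5 − -1.2500·(cos 0.6674 − cos -1.8326) = 2.8053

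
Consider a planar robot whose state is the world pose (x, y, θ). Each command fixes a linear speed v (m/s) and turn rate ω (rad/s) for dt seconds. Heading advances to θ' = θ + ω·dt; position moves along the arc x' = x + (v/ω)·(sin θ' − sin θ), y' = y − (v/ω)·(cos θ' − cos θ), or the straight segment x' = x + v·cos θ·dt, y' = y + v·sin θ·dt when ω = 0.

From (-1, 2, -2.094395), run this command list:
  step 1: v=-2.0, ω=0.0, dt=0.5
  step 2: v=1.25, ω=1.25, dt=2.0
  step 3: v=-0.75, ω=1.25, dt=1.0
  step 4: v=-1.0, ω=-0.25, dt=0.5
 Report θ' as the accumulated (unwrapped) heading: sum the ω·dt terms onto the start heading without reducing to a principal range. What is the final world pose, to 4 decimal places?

step 1: θ'=-2.0944 (straight) → pose (-0.5000, 2.8660, -2.0944)
step 2: θ'=0.4056 (R=1.0000) → pose (0.7606, 1.4472, 0.4056)
step 3: θ'=1.6556 (R=-0.6000) → pose (0.3995, 0.8450, 1.6556)
step 4: θ'=1.5306 (R=4.0000) → pose (0.4106, 0.3455, 1.5306)

(0.4106, 0.3455, 1.5306)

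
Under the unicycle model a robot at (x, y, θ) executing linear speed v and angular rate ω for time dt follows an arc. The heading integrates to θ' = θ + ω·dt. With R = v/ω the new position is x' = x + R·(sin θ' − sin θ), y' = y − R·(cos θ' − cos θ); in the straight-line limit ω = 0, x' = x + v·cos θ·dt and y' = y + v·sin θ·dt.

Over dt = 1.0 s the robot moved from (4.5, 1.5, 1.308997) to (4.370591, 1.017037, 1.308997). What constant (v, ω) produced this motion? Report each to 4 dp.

Δθ = 1.308997 − 1.308997 = 0.000000
ω = Δθ/dt = 0.000000/1.0 = 0.0000
ω = 0 → v = (Δx·cos θ + Δy·sin θ)/dt = -0.5000

v = -0.5000, ω = 0.0000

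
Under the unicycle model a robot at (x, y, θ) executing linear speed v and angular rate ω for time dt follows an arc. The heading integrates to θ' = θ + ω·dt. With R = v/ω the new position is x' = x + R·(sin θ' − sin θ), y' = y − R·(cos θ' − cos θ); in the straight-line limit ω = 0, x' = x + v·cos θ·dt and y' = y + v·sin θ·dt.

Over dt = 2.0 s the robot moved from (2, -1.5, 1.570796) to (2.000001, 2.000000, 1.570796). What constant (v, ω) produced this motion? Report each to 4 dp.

v = 1.7500, ω = 0.0000

Δθ = 1.570796 − 1.570796 = 0.000000
ω = Δθ/dt = 0.000000/2.0 = 0.0000
ω = 0 → v = (Δx·cos θ + Δy·sin θ)/dt = 1.7500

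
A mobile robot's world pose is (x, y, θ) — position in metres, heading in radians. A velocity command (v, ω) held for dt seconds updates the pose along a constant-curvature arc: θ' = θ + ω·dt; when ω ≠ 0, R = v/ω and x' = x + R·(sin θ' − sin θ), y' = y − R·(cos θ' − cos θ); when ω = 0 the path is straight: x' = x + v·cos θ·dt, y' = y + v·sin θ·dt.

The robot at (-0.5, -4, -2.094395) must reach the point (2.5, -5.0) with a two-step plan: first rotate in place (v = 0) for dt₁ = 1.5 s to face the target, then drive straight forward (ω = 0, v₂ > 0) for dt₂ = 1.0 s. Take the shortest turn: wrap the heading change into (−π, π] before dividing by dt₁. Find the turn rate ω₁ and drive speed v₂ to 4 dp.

heading to target = atan2(-5−-4, 2.5−-0.5) = -0.3218
Δθ = wrap(-0.3218 − -2.0944) = 1.7726; ω₁ = Δθ/dt₁ = 1.1818
distance = √((2.5−-0.5)² + (-5−-4)²) = 3.1623; v₂ = distance/dt₂ = 3.1623

ω₁ = 1.1818, v₂ = 3.1623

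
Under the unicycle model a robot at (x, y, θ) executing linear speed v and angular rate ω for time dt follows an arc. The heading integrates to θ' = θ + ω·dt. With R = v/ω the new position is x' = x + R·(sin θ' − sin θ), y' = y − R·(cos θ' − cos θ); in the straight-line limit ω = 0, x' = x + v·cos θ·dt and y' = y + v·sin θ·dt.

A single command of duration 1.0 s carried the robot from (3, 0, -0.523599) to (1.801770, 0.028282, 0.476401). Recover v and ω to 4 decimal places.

v = -1.2500, ω = 1.0000

Δθ = 0.476401 − -0.523599 = 1.000000
ω = Δθ/dt = 1.000000/1.0 = 1.0000
R = Δx/(sin θ' − sin θ) = -1.2500
v = R·ω = -1.2500·1.0000 = -1.2500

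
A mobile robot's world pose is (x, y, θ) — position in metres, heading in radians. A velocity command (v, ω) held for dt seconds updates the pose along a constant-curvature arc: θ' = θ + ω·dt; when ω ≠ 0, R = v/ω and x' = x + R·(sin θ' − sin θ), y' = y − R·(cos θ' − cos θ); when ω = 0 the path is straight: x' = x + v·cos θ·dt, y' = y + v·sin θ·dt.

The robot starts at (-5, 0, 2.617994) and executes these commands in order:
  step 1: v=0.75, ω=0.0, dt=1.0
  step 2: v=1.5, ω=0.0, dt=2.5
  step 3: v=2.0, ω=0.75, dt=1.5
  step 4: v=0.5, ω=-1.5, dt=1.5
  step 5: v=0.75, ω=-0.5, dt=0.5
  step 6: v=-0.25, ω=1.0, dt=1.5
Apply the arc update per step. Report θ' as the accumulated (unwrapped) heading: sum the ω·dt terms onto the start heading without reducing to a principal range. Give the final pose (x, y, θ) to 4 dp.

step 1: θ'=2.6180 (straight) → pose (-5.6495, 0.3750, 2.6180)
step 2: θ'=2.6180 (straight) → pose (-8.8971, 2.2500, 2.6180)
step 3: θ'=3.7430 (R=2.6667) → pose (-11.7392, 2.1394, 3.7430)
step 4: θ'=1.4930 (R=-0.3333) → pose (-12.2602, 2.4401, 1.4930)
step 5: θ'=1.2430 (R=-1.5000) → pose (-12.1848, 2.8065, 1.2430)
step 6: θ'=2.7430 (R=-0.2500) → pose (-12.0452, 2.4956, 2.7430)

(-12.0452, 2.4956, 2.7430)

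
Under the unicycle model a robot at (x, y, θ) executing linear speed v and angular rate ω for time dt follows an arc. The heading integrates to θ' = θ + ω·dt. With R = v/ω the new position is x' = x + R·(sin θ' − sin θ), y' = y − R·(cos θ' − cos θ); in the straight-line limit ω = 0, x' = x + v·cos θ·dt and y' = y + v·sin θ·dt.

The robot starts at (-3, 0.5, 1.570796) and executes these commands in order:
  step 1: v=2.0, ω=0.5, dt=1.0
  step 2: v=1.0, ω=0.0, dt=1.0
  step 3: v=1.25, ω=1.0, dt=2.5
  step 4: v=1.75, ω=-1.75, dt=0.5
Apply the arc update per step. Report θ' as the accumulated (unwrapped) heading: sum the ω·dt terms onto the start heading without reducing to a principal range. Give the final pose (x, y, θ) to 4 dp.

(-6.7673, 2.1632, 3.6958)

step 1: θ'=2.0708 (R=4.0000) → pose (-3.4897, 2.4177, 2.0708)
step 2: θ'=2.0708 (straight) → pose (-3.9691, 3.2953, 2.0708)
step 3: θ'=4.5708 (R=1.2500) → pose (-6.3036, 2.8724, 4.5708)
step 4: θ'=3.6958 (R=-1.0000) → pose (-6.7673, 2.1632, 3.6958)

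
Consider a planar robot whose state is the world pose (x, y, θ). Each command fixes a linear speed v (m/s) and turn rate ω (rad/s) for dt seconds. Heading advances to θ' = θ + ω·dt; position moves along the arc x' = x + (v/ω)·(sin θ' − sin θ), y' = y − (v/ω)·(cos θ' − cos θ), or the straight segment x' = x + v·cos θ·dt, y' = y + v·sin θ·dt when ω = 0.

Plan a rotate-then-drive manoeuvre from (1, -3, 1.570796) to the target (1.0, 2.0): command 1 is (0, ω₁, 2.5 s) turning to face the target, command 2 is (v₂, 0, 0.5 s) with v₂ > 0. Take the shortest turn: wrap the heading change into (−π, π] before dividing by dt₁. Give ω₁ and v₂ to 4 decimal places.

ω₁ = 0.0000, v₂ = 10.0000

heading to target = atan2(2−-3, 1−1) = 1.5708
Δθ = wrap(1.5708 − 1.5708) = 0.0000; ω₁ = Δθ/dt₁ = 0.0000
distance = √((1−1)² + (2−-3)²) = 5.0000; v₂ = distance/dt₂ = 10.0000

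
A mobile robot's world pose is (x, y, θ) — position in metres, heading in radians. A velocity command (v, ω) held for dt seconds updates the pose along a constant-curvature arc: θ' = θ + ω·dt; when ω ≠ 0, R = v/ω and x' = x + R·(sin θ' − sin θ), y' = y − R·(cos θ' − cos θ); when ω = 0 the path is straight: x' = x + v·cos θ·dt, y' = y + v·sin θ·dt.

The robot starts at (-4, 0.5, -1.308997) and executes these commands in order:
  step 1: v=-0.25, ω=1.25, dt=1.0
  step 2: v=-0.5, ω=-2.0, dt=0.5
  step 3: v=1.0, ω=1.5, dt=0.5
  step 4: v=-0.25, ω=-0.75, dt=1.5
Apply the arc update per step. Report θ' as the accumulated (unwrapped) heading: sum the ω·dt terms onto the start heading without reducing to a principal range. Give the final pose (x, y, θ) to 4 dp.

step 1: θ'=-0.0590 (R=-0.2000) → pose (-4.1814, 0.6479, -0.0590)
step 2: θ'=-1.0590 (R=0.2500) → pose (-4.3846, 0.7750, -1.0590)
step 3: θ'=-0.3090 (R=0.6667) → pose (-4.0061, 0.4664, -0.3090)
step 4: θ'=-1.4340 (R=0.3333) → pose (-4.2350, 0.7385, -1.4340)

(-4.2350, 0.7385, -1.4340)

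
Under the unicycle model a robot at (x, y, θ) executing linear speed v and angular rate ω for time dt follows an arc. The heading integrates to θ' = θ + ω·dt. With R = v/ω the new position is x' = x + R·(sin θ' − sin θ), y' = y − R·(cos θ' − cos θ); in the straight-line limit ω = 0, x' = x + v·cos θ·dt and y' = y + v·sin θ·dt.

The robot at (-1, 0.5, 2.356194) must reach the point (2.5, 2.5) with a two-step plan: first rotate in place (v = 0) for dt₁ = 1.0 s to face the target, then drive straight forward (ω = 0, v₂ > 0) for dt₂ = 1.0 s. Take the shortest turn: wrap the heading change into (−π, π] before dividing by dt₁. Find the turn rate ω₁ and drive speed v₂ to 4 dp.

heading to target = atan2(2.5−0.5, 2.5−-1) = 0.5191
Δθ = wrap(0.5191 − 2.3562) = -1.8370; ω₁ = Δθ/dt₁ = -1.8370
distance = √((2.5−-1)² + (2.5−0.5)²) = 4.0311; v₂ = distance/dt₂ = 4.0311

ω₁ = -1.8370, v₂ = 4.0311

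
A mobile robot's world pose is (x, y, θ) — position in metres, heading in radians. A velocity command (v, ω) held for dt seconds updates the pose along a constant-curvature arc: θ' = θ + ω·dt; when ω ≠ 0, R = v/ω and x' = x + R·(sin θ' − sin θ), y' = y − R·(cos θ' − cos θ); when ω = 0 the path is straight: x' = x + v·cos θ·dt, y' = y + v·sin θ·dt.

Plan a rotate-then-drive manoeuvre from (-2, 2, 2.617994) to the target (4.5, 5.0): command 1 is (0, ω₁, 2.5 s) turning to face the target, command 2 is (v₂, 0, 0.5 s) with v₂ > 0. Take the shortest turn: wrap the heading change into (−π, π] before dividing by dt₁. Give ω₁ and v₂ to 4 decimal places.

heading to target = atan2(5−2, 4.5−-2) = 0.4324
Δθ = wrap(0.4324 − 2.6180) = -2.1856; ω₁ = Δθ/dt₁ = -0.8742
distance = √((4.5−-2)² + (5−2)²) = 7.1589; v₂ = distance/dt₂ = 14.3178

ω₁ = -0.8742, v₂ = 14.3178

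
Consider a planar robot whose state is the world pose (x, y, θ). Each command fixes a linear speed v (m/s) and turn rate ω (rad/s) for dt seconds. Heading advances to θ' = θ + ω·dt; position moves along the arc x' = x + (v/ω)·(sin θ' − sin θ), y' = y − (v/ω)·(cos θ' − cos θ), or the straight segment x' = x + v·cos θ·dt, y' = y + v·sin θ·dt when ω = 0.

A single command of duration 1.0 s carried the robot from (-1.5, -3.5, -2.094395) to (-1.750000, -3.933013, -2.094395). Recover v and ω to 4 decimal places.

Δθ = -2.094395 − -2.094395 = 0.000000
ω = Δθ/dt = 0.000000/1.0 = 0.0000
ω = 0 → v = (Δx·cos θ + Δy·sin θ)/dt = 0.5000

v = 0.5000, ω = 0.0000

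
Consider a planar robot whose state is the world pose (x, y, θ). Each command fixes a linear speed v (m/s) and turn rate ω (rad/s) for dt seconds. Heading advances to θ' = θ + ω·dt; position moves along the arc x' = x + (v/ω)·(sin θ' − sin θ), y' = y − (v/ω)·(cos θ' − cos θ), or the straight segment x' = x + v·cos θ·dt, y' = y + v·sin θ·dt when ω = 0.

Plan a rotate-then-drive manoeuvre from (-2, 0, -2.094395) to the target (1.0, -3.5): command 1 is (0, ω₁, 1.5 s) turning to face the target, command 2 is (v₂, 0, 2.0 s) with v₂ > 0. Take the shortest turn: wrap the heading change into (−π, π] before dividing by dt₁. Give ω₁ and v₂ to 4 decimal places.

ω₁ = 0.8215, v₂ = 2.3049

heading to target = atan2(-3.5−0, 1−-2) = -0.8622
Δθ = wrap(-0.8622 − -2.0944) = 1.2322; ω₁ = Δθ/dt₁ = 0.8215
distance = √((1−-2)² + (-3.5−0)²) = 4.6098; v₂ = distance/dt₂ = 2.3049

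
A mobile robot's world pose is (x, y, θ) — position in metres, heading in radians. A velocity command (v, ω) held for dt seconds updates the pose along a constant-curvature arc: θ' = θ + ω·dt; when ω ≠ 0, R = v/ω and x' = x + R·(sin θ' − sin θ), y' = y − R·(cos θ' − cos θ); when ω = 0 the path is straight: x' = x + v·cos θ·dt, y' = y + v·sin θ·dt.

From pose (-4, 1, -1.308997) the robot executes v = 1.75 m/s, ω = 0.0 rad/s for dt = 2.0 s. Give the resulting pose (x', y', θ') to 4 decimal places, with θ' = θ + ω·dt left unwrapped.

(-3.0941, -2.3807, -1.3090)

θ' = -1.3090 + 0.0·2.0 = -1.3090
ω = 0 → straight: x' = -4 + 1.75·cos(-1.3090)·2.0 = -3.0941
y' = 1 + 1.75·sin(-1.3090)·2.0 = -2.3807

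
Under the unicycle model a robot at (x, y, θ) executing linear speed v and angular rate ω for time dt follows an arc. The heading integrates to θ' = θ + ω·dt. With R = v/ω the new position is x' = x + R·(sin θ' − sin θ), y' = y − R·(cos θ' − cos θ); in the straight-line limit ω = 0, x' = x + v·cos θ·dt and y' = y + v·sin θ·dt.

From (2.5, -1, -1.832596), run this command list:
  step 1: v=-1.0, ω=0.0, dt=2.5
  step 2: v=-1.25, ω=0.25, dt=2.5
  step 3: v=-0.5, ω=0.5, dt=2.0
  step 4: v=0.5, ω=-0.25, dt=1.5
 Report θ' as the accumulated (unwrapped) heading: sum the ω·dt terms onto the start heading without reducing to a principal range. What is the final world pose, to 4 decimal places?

step 1: θ'=-1.8326 (straight) → pose (3.1470, 1.4148, -1.8326)
step 2: θ'=-1.2076 (R=-5.0000) → pose (2.9912, 4.4852, -1.2076)
step 3: θ'=-0.2076 (R=-1.0000) → pose (2.2626, 5.1085, -0.2076)
step 4: θ'=-0.5826 (R=-2.0000) → pose (2.9508, 4.8215, -0.5826)

(2.9508, 4.8215, -0.5826)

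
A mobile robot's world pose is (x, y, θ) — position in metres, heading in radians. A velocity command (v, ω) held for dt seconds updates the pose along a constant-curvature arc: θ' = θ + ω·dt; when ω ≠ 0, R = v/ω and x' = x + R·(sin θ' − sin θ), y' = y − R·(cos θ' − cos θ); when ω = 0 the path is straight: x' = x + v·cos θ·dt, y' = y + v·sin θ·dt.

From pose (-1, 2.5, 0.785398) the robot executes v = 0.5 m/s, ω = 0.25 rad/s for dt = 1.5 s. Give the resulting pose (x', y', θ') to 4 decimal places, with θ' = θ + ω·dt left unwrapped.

(-0.5803, 3.1163, 1.1604)

θ' = 0.7854 + 0.25·1.5 = 1.1604
R = v/ω = 0.5/0.25 = 2.0000
x' = -1 + 2.0000·(sin 1.1604 − sin 0.7854) = -0.5803
y' = 2.5 − 2.0000·(cos 1.1604 − cos 0.7854) = 3.1163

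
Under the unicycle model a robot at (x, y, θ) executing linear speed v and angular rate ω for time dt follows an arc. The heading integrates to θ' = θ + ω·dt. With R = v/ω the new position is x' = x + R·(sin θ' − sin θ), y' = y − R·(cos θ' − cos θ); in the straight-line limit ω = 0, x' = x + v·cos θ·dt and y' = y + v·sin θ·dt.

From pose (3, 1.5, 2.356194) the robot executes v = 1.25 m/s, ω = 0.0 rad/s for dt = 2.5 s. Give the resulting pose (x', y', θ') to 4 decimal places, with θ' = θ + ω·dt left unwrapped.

θ' = 2.3562 + 0.0·2.5 = 2.3562
ω = 0 → straight: x' = 3 + 1.25·cos(2.3562)·2.5 = 0.7903
y' = 1.5 + 1.25·sin(2.3562)·2.5 = 3.7097

(0.7903, 3.7097, 2.3562)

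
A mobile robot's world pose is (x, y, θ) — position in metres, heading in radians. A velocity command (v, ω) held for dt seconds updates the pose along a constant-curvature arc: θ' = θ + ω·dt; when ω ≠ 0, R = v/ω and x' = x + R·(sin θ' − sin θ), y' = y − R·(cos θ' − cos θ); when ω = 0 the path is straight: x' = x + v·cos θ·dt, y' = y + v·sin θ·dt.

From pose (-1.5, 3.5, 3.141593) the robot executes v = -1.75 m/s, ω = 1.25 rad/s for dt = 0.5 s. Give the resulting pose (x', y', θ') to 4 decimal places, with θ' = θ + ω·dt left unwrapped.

θ' = 3.1416 + 1.25·0.5 = 3.7666
R = v/ω = -1.75/1.25 = -1.4000
x' = -1.5 + -1.4000·(sin 3.7666 − sin 3.1416) = -0.6809
y' = 3.5 − -1.4000·(cos 3.7666 − cos 3.1416) = 3.7647

(-0.6809, 3.7647, 3.7666)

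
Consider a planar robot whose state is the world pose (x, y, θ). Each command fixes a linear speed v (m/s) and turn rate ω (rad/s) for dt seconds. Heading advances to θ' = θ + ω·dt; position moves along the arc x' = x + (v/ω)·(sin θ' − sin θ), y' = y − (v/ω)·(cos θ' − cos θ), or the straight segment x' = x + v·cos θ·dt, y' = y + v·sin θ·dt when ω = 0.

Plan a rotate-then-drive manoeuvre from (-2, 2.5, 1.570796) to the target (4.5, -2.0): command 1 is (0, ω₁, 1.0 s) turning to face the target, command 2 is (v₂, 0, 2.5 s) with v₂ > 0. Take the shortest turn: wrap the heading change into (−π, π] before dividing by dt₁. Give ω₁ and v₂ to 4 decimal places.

heading to target = atan2(-2−2.5, 4.5−-2) = -0.6055
Δθ = wrap(-0.6055 − 1.5708) = -2.1763; ω₁ = Δθ/dt₁ = -2.1763
distance = √((4.5−-2)² + (-2−2.5)²) = 7.9057; v₂ = distance/dt₂ = 3.1623

ω₁ = -2.1763, v₂ = 3.1623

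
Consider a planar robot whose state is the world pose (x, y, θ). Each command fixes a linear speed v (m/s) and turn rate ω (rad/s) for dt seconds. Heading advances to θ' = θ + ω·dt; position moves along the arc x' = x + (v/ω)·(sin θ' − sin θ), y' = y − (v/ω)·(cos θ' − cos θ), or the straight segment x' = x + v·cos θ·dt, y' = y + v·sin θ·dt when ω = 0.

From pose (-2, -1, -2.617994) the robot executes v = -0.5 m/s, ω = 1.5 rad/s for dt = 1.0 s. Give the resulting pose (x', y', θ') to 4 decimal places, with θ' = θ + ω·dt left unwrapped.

θ' = -2.6180 + 1.5·1.0 = -1.1180
R = v/ω = -0.5/1.5 = -0.3333
x' = -2 + -0.3333·(sin -1.1180 − sin -2.6180) = -1.8669
y' = -1 − -0.3333·(cos -1.1180 − cos -2.6180) = -0.5655

(-1.8669, -0.5655, -1.1180)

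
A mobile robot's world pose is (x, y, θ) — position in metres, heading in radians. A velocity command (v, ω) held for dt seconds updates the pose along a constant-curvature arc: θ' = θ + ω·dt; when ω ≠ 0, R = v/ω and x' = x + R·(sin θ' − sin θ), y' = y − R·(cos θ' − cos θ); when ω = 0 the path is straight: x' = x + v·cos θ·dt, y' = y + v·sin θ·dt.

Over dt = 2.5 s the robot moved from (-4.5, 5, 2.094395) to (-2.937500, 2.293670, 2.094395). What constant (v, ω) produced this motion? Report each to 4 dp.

v = -1.2500, ω = 0.0000

Δθ = 2.094395 − 2.094395 = 0.000000
ω = Δθ/dt = 0.000000/2.5 = 0.0000
ω = 0 → v = (Δx·cos θ + Δy·sin θ)/dt = -1.2500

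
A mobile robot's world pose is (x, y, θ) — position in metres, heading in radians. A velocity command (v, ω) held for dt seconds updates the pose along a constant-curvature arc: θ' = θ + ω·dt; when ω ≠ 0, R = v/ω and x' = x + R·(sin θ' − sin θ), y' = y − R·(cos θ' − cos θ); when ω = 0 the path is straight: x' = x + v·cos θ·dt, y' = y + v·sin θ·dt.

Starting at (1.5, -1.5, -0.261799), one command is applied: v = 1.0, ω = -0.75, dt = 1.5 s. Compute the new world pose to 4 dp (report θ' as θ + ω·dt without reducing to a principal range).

θ' = -0.2618 + -0.75·1.5 = -1.3868
R = v/ω = 1.0/-0.75 = -1.3333
x' = 1.5 + -1.3333·(sin -1.3868 − sin -0.2618) = 2.4657
y' = -1.5 − -1.3333·(cos -1.3868 − cos -0.2618) = -2.5440

(2.4657, -2.5440, -1.3868)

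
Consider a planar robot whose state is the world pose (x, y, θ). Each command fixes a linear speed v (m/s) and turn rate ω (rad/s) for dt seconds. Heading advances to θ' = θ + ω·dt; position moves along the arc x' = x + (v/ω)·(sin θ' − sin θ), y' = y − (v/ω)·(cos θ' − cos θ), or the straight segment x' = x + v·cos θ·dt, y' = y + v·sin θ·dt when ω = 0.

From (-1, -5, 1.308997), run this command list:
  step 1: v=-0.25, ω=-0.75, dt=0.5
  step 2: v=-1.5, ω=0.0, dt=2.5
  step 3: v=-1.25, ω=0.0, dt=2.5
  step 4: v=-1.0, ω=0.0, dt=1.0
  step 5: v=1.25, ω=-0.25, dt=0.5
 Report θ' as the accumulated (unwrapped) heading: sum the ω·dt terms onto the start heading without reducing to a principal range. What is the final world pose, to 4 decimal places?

(-5.3346, -10.9655, 0.8090)

step 1: θ'=0.9340 (R=0.3333) → pose (-1.0540, -5.1119, 0.9340)
step 2: θ'=0.9340 (straight) → pose (-3.2838, -8.1269, 0.9340)
step 3: θ'=0.9340 (straight) → pose (-5.1420, -10.6395, 0.9340)
step 4: θ'=0.9340 (straight) → pose (-5.7366, -11.4435, 0.9340)
step 5: θ'=0.8090 (R=-5.0000) → pose (-5.3346, -10.9655, 0.8090)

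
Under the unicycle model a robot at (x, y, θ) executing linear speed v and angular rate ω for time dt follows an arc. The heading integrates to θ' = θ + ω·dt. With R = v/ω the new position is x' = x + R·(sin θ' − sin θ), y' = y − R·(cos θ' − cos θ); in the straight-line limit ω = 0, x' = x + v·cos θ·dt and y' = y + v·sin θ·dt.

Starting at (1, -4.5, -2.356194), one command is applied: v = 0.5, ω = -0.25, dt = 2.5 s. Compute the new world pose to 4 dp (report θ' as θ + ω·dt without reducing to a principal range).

θ' = -2.3562 + -0.25·2.5 = -2.9812
R = v/ω = 0.5/-0.25 = -2.0000
x' = 1 + -2.0000·(sin -2.9812 − sin -2.3562) = -0.0948
y' = -4.5 − -2.0000·(cos -2.9812 − cos -2.3562) = -5.0601

(-0.0948, -5.0601, -2.9812)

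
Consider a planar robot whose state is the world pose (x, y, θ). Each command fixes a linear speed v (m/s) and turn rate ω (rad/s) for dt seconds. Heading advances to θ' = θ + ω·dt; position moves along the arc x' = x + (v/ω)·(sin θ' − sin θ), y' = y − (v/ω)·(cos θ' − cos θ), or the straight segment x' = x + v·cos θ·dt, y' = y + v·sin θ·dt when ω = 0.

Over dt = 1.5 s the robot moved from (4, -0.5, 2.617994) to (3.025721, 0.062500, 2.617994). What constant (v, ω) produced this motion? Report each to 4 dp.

Δθ = 2.617994 − 2.617994 = 0.000000
ω = Δθ/dt = 0.000000/1.5 = 0.0000
ω = 0 → v = (Δx·cos θ + Δy·sin θ)/dt = 0.7500

v = 0.7500, ω = 0.0000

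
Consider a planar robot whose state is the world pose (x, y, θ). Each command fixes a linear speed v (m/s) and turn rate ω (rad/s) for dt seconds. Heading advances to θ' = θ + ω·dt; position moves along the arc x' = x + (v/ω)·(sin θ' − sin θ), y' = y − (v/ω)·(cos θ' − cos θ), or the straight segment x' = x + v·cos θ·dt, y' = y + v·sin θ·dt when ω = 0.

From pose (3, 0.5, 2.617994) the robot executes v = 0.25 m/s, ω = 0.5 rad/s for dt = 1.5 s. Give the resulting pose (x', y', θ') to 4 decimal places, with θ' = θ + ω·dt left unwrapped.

θ' = 2.6180 + 0.5·1.5 = 3.3680
R = v/ω = 0.25/0.5 = 0.5000
x' = 3 + 0.5000·(sin 3.3680 − sin 2.6180) = 2.6378
y' = 0.5 − 0.5000·(cos 3.3680 − cos 2.6180) = 0.5542

(2.6378, 0.5542, 3.3680)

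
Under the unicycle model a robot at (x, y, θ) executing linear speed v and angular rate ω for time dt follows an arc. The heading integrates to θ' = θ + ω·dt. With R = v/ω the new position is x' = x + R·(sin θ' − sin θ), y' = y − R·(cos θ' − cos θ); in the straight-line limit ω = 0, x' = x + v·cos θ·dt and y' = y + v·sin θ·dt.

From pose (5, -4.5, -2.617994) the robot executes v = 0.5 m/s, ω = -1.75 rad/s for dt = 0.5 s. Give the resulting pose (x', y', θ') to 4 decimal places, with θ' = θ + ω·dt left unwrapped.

θ' = -2.6180 + -1.75·0.5 = -3.4930
R = v/ω = 0.5/-1.75 = -0.2857
x' = 5 + -0.2857·(sin -3.4930 − sin -2.6180) = 4.7588
y' = -4.5 − -0.2857·(cos -3.4930 − cos -2.6180) = -4.5208

(4.7588, -4.5208, -3.4930)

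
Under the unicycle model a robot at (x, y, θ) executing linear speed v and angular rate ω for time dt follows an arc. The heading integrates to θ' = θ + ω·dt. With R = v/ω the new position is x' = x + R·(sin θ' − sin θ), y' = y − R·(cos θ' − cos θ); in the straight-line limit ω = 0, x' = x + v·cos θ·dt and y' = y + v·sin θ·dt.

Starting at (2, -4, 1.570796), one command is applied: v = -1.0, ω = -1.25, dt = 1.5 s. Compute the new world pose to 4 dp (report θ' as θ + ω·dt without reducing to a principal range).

θ' = 1.5708 + -1.25·1.5 = -0.3042
R = v/ω = -1.0/-1.25 = 0.8000
x' = 2 + 0.8000·(sin -0.3042 − sin 1.5708) = 0.9604
y' = -4 − 0.8000·(cos -0.3042 − cos 1.5708) = -4.7633

(0.9604, -4.7633, -0.3042)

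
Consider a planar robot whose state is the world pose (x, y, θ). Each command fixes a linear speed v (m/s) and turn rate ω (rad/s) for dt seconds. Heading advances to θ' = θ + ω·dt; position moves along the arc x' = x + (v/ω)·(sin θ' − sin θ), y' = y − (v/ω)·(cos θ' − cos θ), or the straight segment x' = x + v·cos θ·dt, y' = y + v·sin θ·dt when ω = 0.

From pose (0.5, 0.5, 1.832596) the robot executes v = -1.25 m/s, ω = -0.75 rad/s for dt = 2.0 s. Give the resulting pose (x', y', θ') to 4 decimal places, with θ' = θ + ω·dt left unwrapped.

(-0.5657, -1.5067, 0.3326)

θ' = 1.8326 + -0.75·2.0 = 0.3326
R = v/ω = -1.25/-0.75 = 1.6667
x' = 0.5 + 1.6667·(sin 0.3326 − sin 1.8326) = -0.5657
y' = 0.5 − 1.6667·(cos 0.3326 − cos 1.8326) = -1.5067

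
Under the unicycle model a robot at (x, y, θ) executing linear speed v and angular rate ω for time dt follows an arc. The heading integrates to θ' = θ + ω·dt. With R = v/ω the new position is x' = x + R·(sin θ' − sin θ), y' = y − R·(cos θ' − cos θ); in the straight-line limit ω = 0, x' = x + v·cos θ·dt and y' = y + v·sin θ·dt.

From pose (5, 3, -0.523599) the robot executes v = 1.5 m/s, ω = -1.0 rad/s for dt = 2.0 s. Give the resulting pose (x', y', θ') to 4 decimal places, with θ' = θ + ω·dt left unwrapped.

(5.1191, 0.4784, -2.5236)

θ' = -0.5236 + -1.0·2.0 = -2.5236
R = v/ω = 1.5/-1.0 = -1.5000
x' = 5 + -1.5000·(sin -2.5236 − sin -0.5236) = 5.1191
y' = 3 − -1.5000·(cos -2.5236 − cos -0.5236) = 0.4784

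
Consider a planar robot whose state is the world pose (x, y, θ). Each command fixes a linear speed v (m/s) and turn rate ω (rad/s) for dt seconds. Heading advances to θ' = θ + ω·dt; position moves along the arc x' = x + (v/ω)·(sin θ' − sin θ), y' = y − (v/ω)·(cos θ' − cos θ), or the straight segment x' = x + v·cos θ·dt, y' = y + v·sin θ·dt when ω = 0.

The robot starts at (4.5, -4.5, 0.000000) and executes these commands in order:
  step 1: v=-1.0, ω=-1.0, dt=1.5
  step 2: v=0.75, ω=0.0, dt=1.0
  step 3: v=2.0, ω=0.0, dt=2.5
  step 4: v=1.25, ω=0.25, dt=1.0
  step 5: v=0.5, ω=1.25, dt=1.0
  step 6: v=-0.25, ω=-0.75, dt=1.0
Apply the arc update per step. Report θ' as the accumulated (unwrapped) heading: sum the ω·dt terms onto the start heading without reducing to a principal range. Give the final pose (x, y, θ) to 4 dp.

(4.3042, -10.7137, -0.7500)

step 1: θ'=-1.5000 (R=1.0000) → pose (3.5025, -3.5707, -1.5000)
step 2: θ'=-1.5000 (straight) → pose (3.5556, -4.3189, -1.5000)
step 3: θ'=-1.5000 (straight) → pose (3.9092, -9.3063, -1.5000)
step 4: θ'=-1.2500 (R=5.0000) → pose (4.1518, -10.5293, -1.2500)
step 5: θ'=0.0000 (R=0.4000) → pose (4.5314, -10.8031, 0.0000)
step 6: θ'=-0.7500 (R=0.3333) → pose (4.3042, -10.7137, -0.7500)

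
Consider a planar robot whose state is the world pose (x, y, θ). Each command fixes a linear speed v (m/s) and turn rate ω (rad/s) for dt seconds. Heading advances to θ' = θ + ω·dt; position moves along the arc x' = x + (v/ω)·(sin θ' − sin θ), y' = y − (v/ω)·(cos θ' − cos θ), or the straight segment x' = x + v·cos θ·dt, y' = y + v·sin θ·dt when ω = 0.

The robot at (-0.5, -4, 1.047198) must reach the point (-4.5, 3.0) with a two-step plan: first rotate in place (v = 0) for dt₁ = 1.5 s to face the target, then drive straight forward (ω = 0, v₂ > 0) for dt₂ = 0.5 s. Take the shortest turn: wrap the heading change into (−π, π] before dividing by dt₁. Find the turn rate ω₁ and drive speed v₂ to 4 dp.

ω₁ = 0.6952, v₂ = 16.1245

heading to target = atan2(3−-4, -4.5−-0.5) = 2.0899
Δθ = wrap(2.0899 − 1.0472) = 1.0427; ω₁ = Δθ/dt₁ = 0.6952
distance = √((-4.5−-0.5)² + (3−-4)²) = 8.0623; v₂ = distance/dt₂ = 16.1245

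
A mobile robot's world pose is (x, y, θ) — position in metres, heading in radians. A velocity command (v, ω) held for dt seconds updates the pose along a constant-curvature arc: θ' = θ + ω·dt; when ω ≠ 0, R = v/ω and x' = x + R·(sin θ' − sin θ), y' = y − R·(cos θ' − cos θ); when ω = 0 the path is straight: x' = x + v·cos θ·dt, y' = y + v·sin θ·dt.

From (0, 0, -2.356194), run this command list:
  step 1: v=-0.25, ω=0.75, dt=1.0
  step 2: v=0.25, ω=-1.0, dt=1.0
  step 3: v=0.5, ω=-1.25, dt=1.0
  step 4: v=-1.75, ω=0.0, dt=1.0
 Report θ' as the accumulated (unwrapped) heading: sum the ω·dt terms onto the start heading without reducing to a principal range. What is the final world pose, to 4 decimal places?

step 1: θ'=-1.6062 (R=-0.3333) → pose (0.0974, 0.2239, -1.6062)
step 2: θ'=-2.6062 (R=-0.2500) → pose (-0.0249, 0.0177, -2.6062)
step 3: θ'=-3.8562 (R=-0.4000) → pose (-0.4911, 0.0596, -3.8562)
step 4: θ'=-3.8562 (straight) → pose (0.8308, -1.0872, -3.8562)

(0.8308, -1.0872, -3.8562)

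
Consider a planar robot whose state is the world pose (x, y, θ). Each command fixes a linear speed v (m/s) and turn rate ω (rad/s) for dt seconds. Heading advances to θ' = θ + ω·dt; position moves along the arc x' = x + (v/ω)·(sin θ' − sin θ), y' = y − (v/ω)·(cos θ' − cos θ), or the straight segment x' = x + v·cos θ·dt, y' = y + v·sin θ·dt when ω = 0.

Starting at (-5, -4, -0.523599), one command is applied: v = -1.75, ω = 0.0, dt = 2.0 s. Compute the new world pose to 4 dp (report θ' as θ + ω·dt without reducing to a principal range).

θ' = -0.5236 + 0.0·2.0 = -0.5236
ω = 0 → straight: x' = -5 + -1.75·cos(-0.5236)·2.0 = -8.0311
y' = -4 + -1.75·sin(-0.5236)·2.0 = -2.2500

(-8.0311, -2.2500, -0.5236)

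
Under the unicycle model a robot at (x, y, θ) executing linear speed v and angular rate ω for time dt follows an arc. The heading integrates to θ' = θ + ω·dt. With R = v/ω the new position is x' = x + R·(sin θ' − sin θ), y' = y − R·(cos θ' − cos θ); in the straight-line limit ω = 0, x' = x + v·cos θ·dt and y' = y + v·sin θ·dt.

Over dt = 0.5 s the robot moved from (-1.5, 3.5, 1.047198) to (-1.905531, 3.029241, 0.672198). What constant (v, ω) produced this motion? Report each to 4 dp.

v = -1.2500, ω = -0.7500

Δθ = 0.672198 − 1.047198 = -0.375000
ω = Δθ/dt = -0.375000/0.5 = -0.7500
R = −Δy/(cos θ' − cos θ) = 1.6667
v = R·ω = 1.6667·-0.7500 = -1.2500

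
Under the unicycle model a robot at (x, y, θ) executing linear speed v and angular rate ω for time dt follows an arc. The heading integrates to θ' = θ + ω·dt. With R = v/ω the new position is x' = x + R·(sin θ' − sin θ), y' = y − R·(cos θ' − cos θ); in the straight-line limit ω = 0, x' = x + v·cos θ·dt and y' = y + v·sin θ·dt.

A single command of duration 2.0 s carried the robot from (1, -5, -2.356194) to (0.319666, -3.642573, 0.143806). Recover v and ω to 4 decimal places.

Δθ = 0.143806 − -2.356194 = 2.500000
ω = Δθ/dt = 2.500000/2.0 = 1.2500
R = −Δy/(cos θ' − cos θ) = -0.8000
v = R·ω = -0.8000·1.2500 = -1.0000

v = -1.0000, ω = 1.2500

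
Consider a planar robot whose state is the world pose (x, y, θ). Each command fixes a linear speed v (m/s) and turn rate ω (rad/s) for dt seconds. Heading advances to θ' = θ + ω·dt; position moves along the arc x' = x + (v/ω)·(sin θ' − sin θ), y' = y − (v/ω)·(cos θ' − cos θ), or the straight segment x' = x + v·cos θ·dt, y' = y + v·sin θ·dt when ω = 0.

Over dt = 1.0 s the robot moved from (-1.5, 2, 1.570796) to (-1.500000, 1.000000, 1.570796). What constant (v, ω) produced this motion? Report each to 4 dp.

v = -1.0000, ω = 0.0000

Δθ = 1.570796 − 1.570796 = 0.000000
ω = Δθ/dt = 0.000000/1.0 = 0.0000
ω = 0 → v = (Δx·cos θ + Δy·sin θ)/dt = -1.0000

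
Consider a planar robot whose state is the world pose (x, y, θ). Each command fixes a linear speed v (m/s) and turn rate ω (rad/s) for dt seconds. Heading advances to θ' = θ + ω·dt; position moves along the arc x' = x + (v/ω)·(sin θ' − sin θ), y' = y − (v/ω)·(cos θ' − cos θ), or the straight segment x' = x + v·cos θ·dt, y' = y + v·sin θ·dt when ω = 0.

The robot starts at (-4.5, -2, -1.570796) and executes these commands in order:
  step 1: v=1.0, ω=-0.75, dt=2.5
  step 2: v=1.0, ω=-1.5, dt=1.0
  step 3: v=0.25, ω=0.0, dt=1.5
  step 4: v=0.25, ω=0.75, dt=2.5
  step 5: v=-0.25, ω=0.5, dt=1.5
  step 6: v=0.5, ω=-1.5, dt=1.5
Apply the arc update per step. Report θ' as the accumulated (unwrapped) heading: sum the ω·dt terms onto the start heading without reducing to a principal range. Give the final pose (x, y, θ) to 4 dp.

step 1: θ'=-3.4458 (R=-1.3333) → pose (-6.2327, -3.2721, -3.4458)
step 2: θ'=-4.9458 (R=-0.6667) → pose (-6.6816, -2.4819, -4.9458)
step 3: θ'=-4.9458 (straight) → pose (-6.5949, -2.1170, -4.9458)
step 4: θ'=-3.0708 (R=0.3333) → pose (-6.9428, -1.7074, -3.0708)
step 5: θ'=-2.3208 (R=-0.5000) → pose (-6.6123, -1.5495, -2.3208)
step 6: θ'=-4.5708 (R=-0.3333) → pose (-7.1862, -1.3693, -4.5708)

(-7.1862, -1.3693, -4.5708)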